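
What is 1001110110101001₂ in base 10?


Positional values:
Bit 0: 1 × 2^0 = 1
Bit 3: 1 × 2^3 = 8
Bit 5: 1 × 2^5 = 32
Bit 7: 1 × 2^7 = 128
Bit 8: 1 × 2^8 = 256
Bit 10: 1 × 2^10 = 1024
Bit 11: 1 × 2^11 = 2048
Bit 12: 1 × 2^12 = 4096
Bit 15: 1 × 2^15 = 32768
Sum = 1 + 8 + 32 + 128 + 256 + 1024 + 2048 + 4096 + 32768
= 40361


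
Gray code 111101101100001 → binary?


Gray code: 111101101100001
MSB stays the same: 1
Each subsequent bit = prev_binary XOR current_gray:
  B[1] = 1 XOR 1 = 0
  B[2] = 0 XOR 1 = 1
  B[3] = 1 XOR 1 = 0
  B[4] = 0 XOR 0 = 0
  B[5] = 0 XOR 1 = 1
  B[6] = 1 XOR 1 = 0
  B[7] = 0 XOR 0 = 0
  B[8] = 0 XOR 1 = 1
  B[9] = 1 XOR 1 = 0
  B[10] = 0 XOR 0 = 0
  B[11] = 0 XOR 0 = 0
  B[12] = 0 XOR 0 = 0
  B[13] = 0 XOR 0 = 0
  B[14] = 0 XOR 1 = 1
= 101001001000001 (21057 decimal)


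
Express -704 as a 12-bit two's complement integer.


Original: 001011000000
Step 1 - Invert all bits: 110100111111
Step 2 - Add 1: 110100111111 + 1
= 110101000000 (represents -704)


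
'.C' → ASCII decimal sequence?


String: '.C'  (2 characters)
Per-character ASCII lookup:
  '.': special character: '.' = 46
  'C': uppercase starts at 65: 'C' = 65 + 2 = 67
= 46 67


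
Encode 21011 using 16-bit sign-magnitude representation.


Sign bit: 0 (positive)
Magnitude: 21011 = 101001000010011
= 0101001000010011


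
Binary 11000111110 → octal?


Group into 3-bit groups: 011000111110
  011 = 3
  000 = 0
  111 = 7
  110 = 6
= 0o3076


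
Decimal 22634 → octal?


Divide by 8 repeatedly:
22634 ÷ 8 = 2829 remainder 2
2829 ÷ 8 = 353 remainder 5
353 ÷ 8 = 44 remainder 1
44 ÷ 8 = 5 remainder 4
5 ÷ 8 = 0 remainder 5
Reading remainders bottom-up:
= 0o54152


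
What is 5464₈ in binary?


Each octal digit → 3 binary bits:
  5 = 101
  4 = 100
  6 = 110
  4 = 100
Concatenate: 101 100 110 100
= 101100110100


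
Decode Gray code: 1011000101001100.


Gray code: 1011000101001100
MSB stays the same: 1
Each subsequent bit = prev_binary XOR current_gray:
  B[1] = 1 XOR 0 = 1
  B[2] = 1 XOR 1 = 0
  B[3] = 0 XOR 1 = 1
  B[4] = 1 XOR 0 = 1
  B[5] = 1 XOR 0 = 1
  B[6] = 1 XOR 0 = 1
  B[7] = 1 XOR 1 = 0
  B[8] = 0 XOR 0 = 0
  B[9] = 0 XOR 1 = 1
  B[10] = 1 XOR 0 = 1
  B[11] = 1 XOR 0 = 1
  B[12] = 1 XOR 1 = 0
  B[13] = 0 XOR 1 = 1
  B[14] = 1 XOR 0 = 1
  B[15] = 1 XOR 0 = 1
= 1101111001110111 (56951 decimal)


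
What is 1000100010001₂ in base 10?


Positional values:
Bit 0: 1 × 2^0 = 1
Bit 4: 1 × 2^4 = 16
Bit 8: 1 × 2^8 = 256
Bit 12: 1 × 2^12 = 4096
Sum = 1 + 16 + 256 + 4096
= 4369


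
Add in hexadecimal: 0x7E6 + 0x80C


Align and add column by column (LSB to MSB, each column mod 16 with carry):
  07E6
+ 080C
  ----
  col 0: 6(6) + C(12) + 0 (carry in) = 18 → 2(2), carry out 1
  col 1: E(14) + 0(0) + 1 (carry in) = 15 → F(15), carry out 0
  col 2: 7(7) + 8(8) + 0 (carry in) = 15 → F(15), carry out 0
  col 3: 0(0) + 0(0) + 0 (carry in) = 0 → 0(0), carry out 0
Reading digits MSB→LSB: 0FF2
Strip leading zeros: FF2
= 0xFF2


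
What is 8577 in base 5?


Divide by 5 repeatedly:
8577 ÷ 5 = 1715 remainder 2
1715 ÷ 5 = 343 remainder 0
343 ÷ 5 = 68 remainder 3
68 ÷ 5 = 13 remainder 3
13 ÷ 5 = 2 remainder 3
2 ÷ 5 = 0 remainder 2
Reading remainders bottom-up:
= 233302


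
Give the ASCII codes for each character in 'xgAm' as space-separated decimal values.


String: 'xgAm'  (4 characters)
Per-character ASCII lookup:
  'x': lowercase starts at 97: 'x' = 97 + 23 = 120
  'g': lowercase starts at 97: 'g' = 97 + 6 = 103
  'A': uppercase starts at 65: 'A' = 65 + 0 = 65
  'm': lowercase starts at 97: 'm' = 97 + 12 = 109
= 120 103 65 109


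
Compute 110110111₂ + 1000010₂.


Align and add column by column (LSB to MSB, carry propagating):
  0110110111
+ 0001000010
  ----------
  col 0: 1 + 0 + 0 (carry in) = 1 → bit 1, carry out 0
  col 1: 1 + 1 + 0 (carry in) = 2 → bit 0, carry out 1
  col 2: 1 + 0 + 1 (carry in) = 2 → bit 0, carry out 1
  col 3: 0 + 0 + 1 (carry in) = 1 → bit 1, carry out 0
  col 4: 1 + 0 + 0 (carry in) = 1 → bit 1, carry out 0
  col 5: 1 + 0 + 0 (carry in) = 1 → bit 1, carry out 0
  col 6: 0 + 1 + 0 (carry in) = 1 → bit 1, carry out 0
  col 7: 1 + 0 + 0 (carry in) = 1 → bit 1, carry out 0
  col 8: 1 + 0 + 0 (carry in) = 1 → bit 1, carry out 0
  col 9: 0 + 0 + 0 (carry in) = 0 → bit 0, carry out 0
Reading bits MSB→LSB: 0111111001
Strip leading zeros: 111111001
= 111111001


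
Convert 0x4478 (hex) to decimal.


Positional values:
Position 0: 8 × 16^0 = 8 × 1 = 8
Position 1: 7 × 16^1 = 7 × 16 = 112
Position 2: 4 × 16^2 = 4 × 256 = 1024
Position 3: 4 × 16^3 = 4 × 4096 = 16384
Sum = 8 + 112 + 1024 + 16384
= 17528


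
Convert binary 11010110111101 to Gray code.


Binary: 11010110111101
Gray code: G = B XOR (B >> 1)
B >> 1 = 01101011011110
11010110111101 XOR 01101011011110:
  1 XOR 0 = 1
  1 XOR 1 = 0
  0 XOR 1 = 1
  1 XOR 0 = 1
  0 XOR 1 = 1
  1 XOR 0 = 1
  1 XOR 1 = 0
  0 XOR 1 = 1
  1 XOR 0 = 1
  1 XOR 1 = 0
  1 XOR 1 = 0
  1 XOR 1 = 0
  0 XOR 1 = 1
  1 XOR 0 = 1
= 10111101100011


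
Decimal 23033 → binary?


Divide by 2 repeatedly:
23033 ÷ 2 = 11516 remainder 1
11516 ÷ 2 = 5758 remainder 0
5758 ÷ 2 = 2879 remainder 0
2879 ÷ 2 = 1439 remainder 1
1439 ÷ 2 = 719 remainder 1
719 ÷ 2 = 359 remainder 1
359 ÷ 2 = 179 remainder 1
179 ÷ 2 = 89 remainder 1
89 ÷ 2 = 44 remainder 1
44 ÷ 2 = 22 remainder 0
22 ÷ 2 = 11 remainder 0
11 ÷ 2 = 5 remainder 1
5 ÷ 2 = 2 remainder 1
2 ÷ 2 = 1 remainder 0
1 ÷ 2 = 0 remainder 1
Reading remainders bottom-up:
= 101100111111001


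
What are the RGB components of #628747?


Hex: #628747
R = 62₁₆ = 98
G = 87₁₆ = 135
B = 47₁₆ = 71
= RGB(98, 135, 71)


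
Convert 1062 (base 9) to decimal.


Positional values (base 9):
  2 × 9^0 = 2 × 1 = 2
  6 × 9^1 = 6 × 9 = 54
  0 × 9^2 = 0 × 81 = 0
  1 × 9^3 = 1 × 729 = 729
Sum = 2 + 54 + 0 + 729
= 785


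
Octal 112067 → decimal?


Positional values:
Position 0: 7 × 8^0 = 7
Position 1: 6 × 8^1 = 48
Position 2: 0 × 8^2 = 0
Position 3: 2 × 8^3 = 1024
Position 4: 1 × 8^4 = 4096
Position 5: 1 × 8^5 = 32768
Sum = 7 + 48 + 0 + 1024 + 4096 + 32768
= 37943


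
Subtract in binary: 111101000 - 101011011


Align and subtract column by column (LSB to MSB, borrowing when needed):
  111101000
- 101011011
  ---------
  col 0: (0 - 0 borrow-in) - 1 → borrow from next column: (0+2) - 1 = 1, borrow out 1
  col 1: (0 - 1 borrow-in) - 1 → borrow from next column: (-1+2) - 1 = 0, borrow out 1
  col 2: (0 - 1 borrow-in) - 0 → borrow from next column: (-1+2) - 0 = 1, borrow out 1
  col 3: (1 - 1 borrow-in) - 1 → borrow from next column: (0+2) - 1 = 1, borrow out 1
  col 4: (0 - 1 borrow-in) - 1 → borrow from next column: (-1+2) - 1 = 0, borrow out 1
  col 5: (1 - 1 borrow-in) - 0 → 0 - 0 = 0, borrow out 0
  col 6: (1 - 0 borrow-in) - 1 → 1 - 1 = 0, borrow out 0
  col 7: (1 - 0 borrow-in) - 0 → 1 - 0 = 1, borrow out 0
  col 8: (1 - 0 borrow-in) - 1 → 1 - 1 = 0, borrow out 0
Reading bits MSB→LSB: 010001101
Strip leading zeros: 10001101
= 10001101


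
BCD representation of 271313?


Each digit → 4-bit binary:
  2 → 0010
  7 → 0111
  1 → 0001
  3 → 0011
  1 → 0001
  3 → 0011
= 0010 0111 0001 0011 0001 0011


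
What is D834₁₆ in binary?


Each hex digit → 4 binary bits:
  D = 1101
  8 = 1000
  3 = 0011
  4 = 0100
Concatenate: 1101 1000 0011 0100
= 1101100000110100


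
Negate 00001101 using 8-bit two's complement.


Original: 00001101
Step 1 - Invert all bits: 11110010
Step 2 - Add 1: 11110010 + 1
= 11110011 (represents -13)


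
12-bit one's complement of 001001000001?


Original: 001001000001
Invert all bits:
  bit 0: 0 → 1
  bit 1: 0 → 1
  bit 2: 1 → 0
  bit 3: 0 → 1
  bit 4: 0 → 1
  bit 5: 1 → 0
  bit 6: 0 → 1
  bit 7: 0 → 1
  bit 8: 0 → 1
  bit 9: 0 → 1
  bit 10: 0 → 1
  bit 11: 1 → 0
= 110110111110


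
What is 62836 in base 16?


Divide by 16 repeatedly:
62836 ÷ 16 = 3927 remainder 4 (4)
3927 ÷ 16 = 245 remainder 7 (7)
245 ÷ 16 = 15 remainder 5 (5)
15 ÷ 16 = 0 remainder 15 (F)
Reading remainders bottom-up:
= 0xF574


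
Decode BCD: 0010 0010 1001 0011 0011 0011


Each 4-bit group → digit:
  0010 → 2
  0010 → 2
  1001 → 9
  0011 → 3
  0011 → 3
  0011 → 3
= 229333


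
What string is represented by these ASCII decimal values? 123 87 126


Codes (decimal): 123 87 126
Per-code ASCII lookup:
  123  (special character) → '{'
  87  (range 65-90: uppercase, 87 - 65 = 22) → 'W'
  126  (special character) → '~'
= '{W~'


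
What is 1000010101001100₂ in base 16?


Group into 4-bit nibbles: 1000010101001100
  1000 = 8
  0101 = 5
  0100 = 4
  1100 = C
= 0x854C


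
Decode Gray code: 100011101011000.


Gray code: 100011101011000
MSB stays the same: 1
Each subsequent bit = prev_binary XOR current_gray:
  B[1] = 1 XOR 0 = 1
  B[2] = 1 XOR 0 = 1
  B[3] = 1 XOR 0 = 1
  B[4] = 1 XOR 1 = 0
  B[5] = 0 XOR 1 = 1
  B[6] = 1 XOR 1 = 0
  B[7] = 0 XOR 0 = 0
  B[8] = 0 XOR 1 = 1
  B[9] = 1 XOR 0 = 1
  B[10] = 1 XOR 1 = 0
  B[11] = 0 XOR 1 = 1
  B[12] = 1 XOR 0 = 1
  B[13] = 1 XOR 0 = 1
  B[14] = 1 XOR 0 = 1
= 111101001101111 (31343 decimal)


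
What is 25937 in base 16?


Divide by 16 repeatedly:
25937 ÷ 16 = 1621 remainder 1 (1)
1621 ÷ 16 = 101 remainder 5 (5)
101 ÷ 16 = 6 remainder 5 (5)
6 ÷ 16 = 0 remainder 6 (6)
Reading remainders bottom-up:
= 0x6551


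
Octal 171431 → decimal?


Positional values:
Position 0: 1 × 8^0 = 1
Position 1: 3 × 8^1 = 24
Position 2: 4 × 8^2 = 256
Position 3: 1 × 8^3 = 512
Position 4: 7 × 8^4 = 28672
Position 5: 1 × 8^5 = 32768
Sum = 1 + 24 + 256 + 512 + 28672 + 32768
= 62233


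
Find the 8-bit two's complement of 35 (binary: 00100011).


Original: 00100011
Step 1 - Invert all bits: 11011100
Step 2 - Add 1: 11011100 + 1
= 11011101 (represents -35)


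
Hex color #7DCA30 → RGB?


Hex: #7DCA30
R = 7D₁₆ = 125
G = CA₁₆ = 202
B = 30₁₆ = 48
= RGB(125, 202, 48)


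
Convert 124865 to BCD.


Each digit → 4-bit binary:
  1 → 0001
  2 → 0010
  4 → 0100
  8 → 1000
  6 → 0110
  5 → 0101
= 0001 0010 0100 1000 0110 0101


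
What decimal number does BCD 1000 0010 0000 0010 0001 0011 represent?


Each 4-bit group → digit:
  1000 → 8
  0010 → 2
  0000 → 0
  0010 → 2
  0001 → 1
  0011 → 3
= 820213


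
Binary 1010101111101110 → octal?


Group into 3-bit groups: 001010101111101110
  001 = 1
  010 = 2
  101 = 5
  111 = 7
  101 = 5
  110 = 6
= 0o125756


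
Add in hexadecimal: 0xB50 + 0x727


Align and add column by column (LSB to MSB, each column mod 16 with carry):
  0B50
+ 0727
  ----
  col 0: 0(0) + 7(7) + 0 (carry in) = 7 → 7(7), carry out 0
  col 1: 5(5) + 2(2) + 0 (carry in) = 7 → 7(7), carry out 0
  col 2: B(11) + 7(7) + 0 (carry in) = 18 → 2(2), carry out 1
  col 3: 0(0) + 0(0) + 1 (carry in) = 1 → 1(1), carry out 0
Reading digits MSB→LSB: 1277
Strip leading zeros: 1277
= 0x1277


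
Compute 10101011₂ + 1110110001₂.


Align and add column by column (LSB to MSB, carry propagating):
  00010101011
+ 01110110001
  -----------
  col 0: 1 + 1 + 0 (carry in) = 2 → bit 0, carry out 1
  col 1: 1 + 0 + 1 (carry in) = 2 → bit 0, carry out 1
  col 2: 0 + 0 + 1 (carry in) = 1 → bit 1, carry out 0
  col 3: 1 + 0 + 0 (carry in) = 1 → bit 1, carry out 0
  col 4: 0 + 1 + 0 (carry in) = 1 → bit 1, carry out 0
  col 5: 1 + 1 + 0 (carry in) = 2 → bit 0, carry out 1
  col 6: 0 + 0 + 1 (carry in) = 1 → bit 1, carry out 0
  col 7: 1 + 1 + 0 (carry in) = 2 → bit 0, carry out 1
  col 8: 0 + 1 + 1 (carry in) = 2 → bit 0, carry out 1
  col 9: 0 + 1 + 1 (carry in) = 2 → bit 0, carry out 1
  col 10: 0 + 0 + 1 (carry in) = 1 → bit 1, carry out 0
Reading bits MSB→LSB: 10001011100
Strip leading zeros: 10001011100
= 10001011100


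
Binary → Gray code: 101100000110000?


Binary: 101100000110000
Gray code: G = B XOR (B >> 1)
B >> 1 = 010110000011000
101100000110000 XOR 010110000011000:
  1 XOR 0 = 1
  0 XOR 1 = 1
  1 XOR 0 = 1
  1 XOR 1 = 0
  0 XOR 1 = 1
  0 XOR 0 = 0
  0 XOR 0 = 0
  0 XOR 0 = 0
  0 XOR 0 = 0
  1 XOR 0 = 1
  1 XOR 1 = 0
  0 XOR 1 = 1
  0 XOR 0 = 0
  0 XOR 0 = 0
  0 XOR 0 = 0
= 111010000101000


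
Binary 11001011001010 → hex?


Group into 4-bit nibbles: 0011001011001010
  0011 = 3
  0010 = 2
  1100 = C
  1010 = A
= 0x32CA


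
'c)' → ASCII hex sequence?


String: 'c)'  (2 characters)
Per-character ASCII lookup:
  'c': lowercase starts at 97: 'c' = 97 + 2 = 99 → 0x63
  ')': special character: ')' = 41 → 0x29
= 0x63 0x29


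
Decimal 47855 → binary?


Divide by 2 repeatedly:
47855 ÷ 2 = 23927 remainder 1
23927 ÷ 2 = 11963 remainder 1
11963 ÷ 2 = 5981 remainder 1
5981 ÷ 2 = 2990 remainder 1
2990 ÷ 2 = 1495 remainder 0
1495 ÷ 2 = 747 remainder 1
747 ÷ 2 = 373 remainder 1
373 ÷ 2 = 186 remainder 1
186 ÷ 2 = 93 remainder 0
93 ÷ 2 = 46 remainder 1
46 ÷ 2 = 23 remainder 0
23 ÷ 2 = 11 remainder 1
11 ÷ 2 = 5 remainder 1
5 ÷ 2 = 2 remainder 1
2 ÷ 2 = 1 remainder 0
1 ÷ 2 = 0 remainder 1
Reading remainders bottom-up:
= 1011101011101111


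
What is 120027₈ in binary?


Each octal digit → 3 binary bits:
  1 = 001
  2 = 010
  0 = 000
  0 = 000
  2 = 010
  7 = 111
Concatenate: 001 010 000 000 010 111
= 001010000000010111


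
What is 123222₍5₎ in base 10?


Positional values (base 5):
  2 × 5^0 = 2 × 1 = 2
  2 × 5^1 = 2 × 5 = 10
  2 × 5^2 = 2 × 25 = 50
  3 × 5^3 = 3 × 125 = 375
  2 × 5^4 = 2 × 625 = 1250
  1 × 5^5 = 1 × 3125 = 3125
Sum = 2 + 10 + 50 + 375 + 1250 + 3125
= 4812


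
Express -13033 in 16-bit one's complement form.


Original: 0011001011101001
Invert all bits:
  bit 0: 0 → 1
  bit 1: 0 → 1
  bit 2: 1 → 0
  bit 3: 1 → 0
  bit 4: 0 → 1
  bit 5: 0 → 1
  bit 6: 1 → 0
  bit 7: 0 → 1
  bit 8: 1 → 0
  bit 9: 1 → 0
  bit 10: 1 → 0
  bit 11: 0 → 1
  bit 12: 1 → 0
  bit 13: 0 → 1
  bit 14: 0 → 1
  bit 15: 1 → 0
= 1100110100010110


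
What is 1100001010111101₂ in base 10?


Positional values:
Bit 0: 1 × 2^0 = 1
Bit 2: 1 × 2^2 = 4
Bit 3: 1 × 2^3 = 8
Bit 4: 1 × 2^4 = 16
Bit 5: 1 × 2^5 = 32
Bit 7: 1 × 2^7 = 128
Bit 9: 1 × 2^9 = 512
Bit 14: 1 × 2^14 = 16384
Bit 15: 1 × 2^15 = 32768
Sum = 1 + 4 + 8 + 16 + 32 + 128 + 512 + 16384 + 32768
= 49853


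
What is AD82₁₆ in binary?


Each hex digit → 4 binary bits:
  A = 1010
  D = 1101
  8 = 1000
  2 = 0010
Concatenate: 1010 1101 1000 0010
= 1010110110000010


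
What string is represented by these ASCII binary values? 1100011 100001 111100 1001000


Codes (binary): 1100011 100001 111100 1001000
Per-code ASCII lookup:
  1100011 = 99  (range 97-122: lowercase, 99 - 97 = 2) → 'c'
  100001 = 33  (special character) → '!'
  111100 = 60  (special character) → '<'
  1001000 = 72  (range 65-90: uppercase, 72 - 65 = 7) → 'H'
= 'c!<H'


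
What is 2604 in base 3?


Divide by 3 repeatedly:
2604 ÷ 3 = 868 remainder 0
868 ÷ 3 = 289 remainder 1
289 ÷ 3 = 96 remainder 1
96 ÷ 3 = 32 remainder 0
32 ÷ 3 = 10 remainder 2
10 ÷ 3 = 3 remainder 1
3 ÷ 3 = 1 remainder 0
1 ÷ 3 = 0 remainder 1
Reading remainders bottom-up:
= 10120110


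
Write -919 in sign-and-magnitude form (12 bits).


Sign bit: 1 (negative)
Magnitude: 919 = 01110010111
= 101110010111


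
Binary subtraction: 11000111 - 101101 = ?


Align and subtract column by column (LSB to MSB, borrowing when needed):
  11000111
- 00101101
  --------
  col 0: (1 - 0 borrow-in) - 1 → 1 - 1 = 0, borrow out 0
  col 1: (1 - 0 borrow-in) - 0 → 1 - 0 = 1, borrow out 0
  col 2: (1 - 0 borrow-in) - 1 → 1 - 1 = 0, borrow out 0
  col 3: (0 - 0 borrow-in) - 1 → borrow from next column: (0+2) - 1 = 1, borrow out 1
  col 4: (0 - 1 borrow-in) - 0 → borrow from next column: (-1+2) - 0 = 1, borrow out 1
  col 5: (0 - 1 borrow-in) - 1 → borrow from next column: (-1+2) - 1 = 0, borrow out 1
  col 6: (1 - 1 borrow-in) - 0 → 0 - 0 = 0, borrow out 0
  col 7: (1 - 0 borrow-in) - 0 → 1 - 0 = 1, borrow out 0
Reading bits MSB→LSB: 10011010
Strip leading zeros: 10011010
= 10011010


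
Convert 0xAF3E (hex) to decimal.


Positional values:
Position 0: E × 16^0 = 14 × 1 = 14
Position 1: 3 × 16^1 = 3 × 16 = 48
Position 2: F × 16^2 = 15 × 256 = 3840
Position 3: A × 16^3 = 10 × 4096 = 40960
Sum = 14 + 48 + 3840 + 40960
= 44862


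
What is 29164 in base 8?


Divide by 8 repeatedly:
29164 ÷ 8 = 3645 remainder 4
3645 ÷ 8 = 455 remainder 5
455 ÷ 8 = 56 remainder 7
56 ÷ 8 = 7 remainder 0
7 ÷ 8 = 0 remainder 7
Reading remainders bottom-up:
= 0o70754


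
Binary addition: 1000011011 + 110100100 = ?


Align and add column by column (LSB to MSB, carry propagating):
  01000011011
+ 00110100100
  -----------
  col 0: 1 + 0 + 0 (carry in) = 1 → bit 1, carry out 0
  col 1: 1 + 0 + 0 (carry in) = 1 → bit 1, carry out 0
  col 2: 0 + 1 + 0 (carry in) = 1 → bit 1, carry out 0
  col 3: 1 + 0 + 0 (carry in) = 1 → bit 1, carry out 0
  col 4: 1 + 0 + 0 (carry in) = 1 → bit 1, carry out 0
  col 5: 0 + 1 + 0 (carry in) = 1 → bit 1, carry out 0
  col 6: 0 + 0 + 0 (carry in) = 0 → bit 0, carry out 0
  col 7: 0 + 1 + 0 (carry in) = 1 → bit 1, carry out 0
  col 8: 0 + 1 + 0 (carry in) = 1 → bit 1, carry out 0
  col 9: 1 + 0 + 0 (carry in) = 1 → bit 1, carry out 0
  col 10: 0 + 0 + 0 (carry in) = 0 → bit 0, carry out 0
Reading bits MSB→LSB: 01110111111
Strip leading zeros: 1110111111
= 1110111111


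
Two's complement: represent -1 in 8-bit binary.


Original: 00000001
Step 1 - Invert all bits: 11111110
Step 2 - Add 1: 11111110 + 1
= 11111111 (represents -1)


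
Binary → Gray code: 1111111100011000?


Binary: 1111111100011000
Gray code: G = B XOR (B >> 1)
B >> 1 = 0111111110001100
1111111100011000 XOR 0111111110001100:
  1 XOR 0 = 1
  1 XOR 1 = 0
  1 XOR 1 = 0
  1 XOR 1 = 0
  1 XOR 1 = 0
  1 XOR 1 = 0
  1 XOR 1 = 0
  1 XOR 1 = 0
  0 XOR 1 = 1
  0 XOR 0 = 0
  0 XOR 0 = 0
  1 XOR 0 = 1
  1 XOR 1 = 0
  0 XOR 1 = 1
  0 XOR 0 = 0
  0 XOR 0 = 0
= 1000000010010100


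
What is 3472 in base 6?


Divide by 6 repeatedly:
3472 ÷ 6 = 578 remainder 4
578 ÷ 6 = 96 remainder 2
96 ÷ 6 = 16 remainder 0
16 ÷ 6 = 2 remainder 4
2 ÷ 6 = 0 remainder 2
Reading remainders bottom-up:
= 24024


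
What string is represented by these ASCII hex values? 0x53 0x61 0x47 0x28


Codes (hex): 0x53 0x61 0x47 0x28
Per-code ASCII lookup:
  0x53 = 83  (range 65-90: uppercase, 83 - 65 = 18) → 'S'
  0x61 = 97  (range 97-122: lowercase, 97 - 97 = 0) → 'a'
  0x47 = 71  (range 65-90: uppercase, 71 - 65 = 6) → 'G'
  0x28 = 40  (special character) → '('
= 'SaG('


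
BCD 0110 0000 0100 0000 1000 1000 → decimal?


Each 4-bit group → digit:
  0110 → 6
  0000 → 0
  0100 → 4
  0000 → 0
  1000 → 8
  1000 → 8
= 604088


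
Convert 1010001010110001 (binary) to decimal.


Positional values:
Bit 0: 1 × 2^0 = 1
Bit 4: 1 × 2^4 = 16
Bit 5: 1 × 2^5 = 32
Bit 7: 1 × 2^7 = 128
Bit 9: 1 × 2^9 = 512
Bit 13: 1 × 2^13 = 8192
Bit 15: 1 × 2^15 = 32768
Sum = 1 + 16 + 32 + 128 + 512 + 8192 + 32768
= 41649


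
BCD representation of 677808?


Each digit → 4-bit binary:
  6 → 0110
  7 → 0111
  7 → 0111
  8 → 1000
  0 → 0000
  8 → 1000
= 0110 0111 0111 1000 0000 1000


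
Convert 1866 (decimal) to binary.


Divide by 2 repeatedly:
1866 ÷ 2 = 933 remainder 0
933 ÷ 2 = 466 remainder 1
466 ÷ 2 = 233 remainder 0
233 ÷ 2 = 116 remainder 1
116 ÷ 2 = 58 remainder 0
58 ÷ 2 = 29 remainder 0
29 ÷ 2 = 14 remainder 1
14 ÷ 2 = 7 remainder 0
7 ÷ 2 = 3 remainder 1
3 ÷ 2 = 1 remainder 1
1 ÷ 2 = 0 remainder 1
Reading remainders bottom-up:
= 11101001010


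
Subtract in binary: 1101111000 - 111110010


Align and subtract column by column (LSB to MSB, borrowing when needed):
  1101111000
- 0111110010
  ----------
  col 0: (0 - 0 borrow-in) - 0 → 0 - 0 = 0, borrow out 0
  col 1: (0 - 0 borrow-in) - 1 → borrow from next column: (0+2) - 1 = 1, borrow out 1
  col 2: (0 - 1 borrow-in) - 0 → borrow from next column: (-1+2) - 0 = 1, borrow out 1
  col 3: (1 - 1 borrow-in) - 0 → 0 - 0 = 0, borrow out 0
  col 4: (1 - 0 borrow-in) - 1 → 1 - 1 = 0, borrow out 0
  col 5: (1 - 0 borrow-in) - 1 → 1 - 1 = 0, borrow out 0
  col 6: (1 - 0 borrow-in) - 1 → 1 - 1 = 0, borrow out 0
  col 7: (0 - 0 borrow-in) - 1 → borrow from next column: (0+2) - 1 = 1, borrow out 1
  col 8: (1 - 1 borrow-in) - 1 → borrow from next column: (0+2) - 1 = 1, borrow out 1
  col 9: (1 - 1 borrow-in) - 0 → 0 - 0 = 0, borrow out 0
Reading bits MSB→LSB: 0110000110
Strip leading zeros: 110000110
= 110000110


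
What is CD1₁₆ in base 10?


Positional values:
Position 0: 1 × 16^0 = 1 × 1 = 1
Position 1: D × 16^1 = 13 × 16 = 208
Position 2: C × 16^2 = 12 × 256 = 3072
Sum = 1 + 208 + 3072
= 3281


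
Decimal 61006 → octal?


Divide by 8 repeatedly:
61006 ÷ 8 = 7625 remainder 6
7625 ÷ 8 = 953 remainder 1
953 ÷ 8 = 119 remainder 1
119 ÷ 8 = 14 remainder 7
14 ÷ 8 = 1 remainder 6
1 ÷ 8 = 0 remainder 1
Reading remainders bottom-up:
= 0o167116


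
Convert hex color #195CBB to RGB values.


Hex: #195CBB
R = 19₁₆ = 25
G = 5C₁₆ = 92
B = BB₁₆ = 187
= RGB(25, 92, 187)


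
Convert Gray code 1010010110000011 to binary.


Gray code: 1010010110000011
MSB stays the same: 1
Each subsequent bit = prev_binary XOR current_gray:
  B[1] = 1 XOR 0 = 1
  B[2] = 1 XOR 1 = 0
  B[3] = 0 XOR 0 = 0
  B[4] = 0 XOR 0 = 0
  B[5] = 0 XOR 1 = 1
  B[6] = 1 XOR 0 = 1
  B[7] = 1 XOR 1 = 0
  B[8] = 0 XOR 1 = 1
  B[9] = 1 XOR 0 = 1
  B[10] = 1 XOR 0 = 1
  B[11] = 1 XOR 0 = 1
  B[12] = 1 XOR 0 = 1
  B[13] = 1 XOR 0 = 1
  B[14] = 1 XOR 1 = 0
  B[15] = 0 XOR 1 = 1
= 1100011011111101 (50941 decimal)


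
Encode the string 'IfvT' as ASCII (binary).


String: 'IfvT'  (4 characters)
Per-character ASCII lookup:
  'I': uppercase starts at 65: 'I' = 65 + 8 = 73 → 1001001
  'f': lowercase starts at 97: 'f' = 97 + 5 = 102 → 1100110
  'v': lowercase starts at 97: 'v' = 97 + 21 = 118 → 1110110
  'T': uppercase starts at 65: 'T' = 65 + 19 = 84 → 1010100
= 1001001 1100110 1110110 1010100


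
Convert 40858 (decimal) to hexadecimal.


Divide by 16 repeatedly:
40858 ÷ 16 = 2553 remainder 10 (A)
2553 ÷ 16 = 159 remainder 9 (9)
159 ÷ 16 = 9 remainder 15 (F)
9 ÷ 16 = 0 remainder 9 (9)
Reading remainders bottom-up:
= 0x9F9A


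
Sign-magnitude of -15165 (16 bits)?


Sign bit: 1 (negative)
Magnitude: 15165 = 011101100111101
= 1011101100111101


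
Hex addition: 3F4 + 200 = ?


Align and add column by column (LSB to MSB, each column mod 16 with carry):
  03F4
+ 0200
  ----
  col 0: 4(4) + 0(0) + 0 (carry in) = 4 → 4(4), carry out 0
  col 1: F(15) + 0(0) + 0 (carry in) = 15 → F(15), carry out 0
  col 2: 3(3) + 2(2) + 0 (carry in) = 5 → 5(5), carry out 0
  col 3: 0(0) + 0(0) + 0 (carry in) = 0 → 0(0), carry out 0
Reading digits MSB→LSB: 05F4
Strip leading zeros: 5F4
= 0x5F4


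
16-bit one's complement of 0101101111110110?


Original: 0101101111110110
Invert all bits:
  bit 0: 0 → 1
  bit 1: 1 → 0
  bit 2: 0 → 1
  bit 3: 1 → 0
  bit 4: 1 → 0
  bit 5: 0 → 1
  bit 6: 1 → 0
  bit 7: 1 → 0
  bit 8: 1 → 0
  bit 9: 1 → 0
  bit 10: 1 → 0
  bit 11: 1 → 0
  bit 12: 0 → 1
  bit 13: 1 → 0
  bit 14: 1 → 0
  bit 15: 0 → 1
= 1010010000001001


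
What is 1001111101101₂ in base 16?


Group into 4-bit nibbles: 0001001111101101
  0001 = 1
  0011 = 3
  1110 = E
  1101 = D
= 0x13ED


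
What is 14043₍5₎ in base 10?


Positional values (base 5):
  3 × 5^0 = 3 × 1 = 3
  4 × 5^1 = 4 × 5 = 20
  0 × 5^2 = 0 × 25 = 0
  4 × 5^3 = 4 × 125 = 500
  1 × 5^4 = 1 × 625 = 625
Sum = 3 + 20 + 0 + 500 + 625
= 1148


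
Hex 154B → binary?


Each hex digit → 4 binary bits:
  1 = 0001
  5 = 0101
  4 = 0100
  B = 1011
Concatenate: 0001 0101 0100 1011
= 0001010101001011


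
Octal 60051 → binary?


Each octal digit → 3 binary bits:
  6 = 110
  0 = 000
  0 = 000
  5 = 101
  1 = 001
Concatenate: 110 000 000 101 001
= 110000000101001


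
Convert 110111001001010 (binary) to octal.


Group into 3-bit groups: 110111001001010
  110 = 6
  111 = 7
  001 = 1
  001 = 1
  010 = 2
= 0o67112


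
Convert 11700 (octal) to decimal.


Positional values:
Position 0: 0 × 8^0 = 0
Position 1: 0 × 8^1 = 0
Position 2: 7 × 8^2 = 448
Position 3: 1 × 8^3 = 512
Position 4: 1 × 8^4 = 4096
Sum = 0 + 0 + 448 + 512 + 4096
= 5056


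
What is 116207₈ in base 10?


Positional values:
Position 0: 7 × 8^0 = 7
Position 1: 0 × 8^1 = 0
Position 2: 2 × 8^2 = 128
Position 3: 6 × 8^3 = 3072
Position 4: 1 × 8^4 = 4096
Position 5: 1 × 8^5 = 32768
Sum = 7 + 0 + 128 + 3072 + 4096 + 32768
= 40071


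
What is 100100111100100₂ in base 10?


Positional values:
Bit 2: 1 × 2^2 = 4
Bit 5: 1 × 2^5 = 32
Bit 6: 1 × 2^6 = 64
Bit 7: 1 × 2^7 = 128
Bit 8: 1 × 2^8 = 256
Bit 11: 1 × 2^11 = 2048
Bit 14: 1 × 2^14 = 16384
Sum = 4 + 32 + 64 + 128 + 256 + 2048 + 16384
= 18916


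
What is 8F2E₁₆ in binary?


Each hex digit → 4 binary bits:
  8 = 1000
  F = 1111
  2 = 0010
  E = 1110
Concatenate: 1000 1111 0010 1110
= 1000111100101110


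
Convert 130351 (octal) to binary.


Each octal digit → 3 binary bits:
  1 = 001
  3 = 011
  0 = 000
  3 = 011
  5 = 101
  1 = 001
Concatenate: 001 011 000 011 101 001
= 001011000011101001


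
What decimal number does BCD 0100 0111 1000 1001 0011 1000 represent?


Each 4-bit group → digit:
  0100 → 4
  0111 → 7
  1000 → 8
  1001 → 9
  0011 → 3
  1000 → 8
= 478938


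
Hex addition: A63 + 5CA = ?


Align and add column by column (LSB to MSB, each column mod 16 with carry):
  0A63
+ 05CA
  ----
  col 0: 3(3) + A(10) + 0 (carry in) = 13 → D(13), carry out 0
  col 1: 6(6) + C(12) + 0 (carry in) = 18 → 2(2), carry out 1
  col 2: A(10) + 5(5) + 1 (carry in) = 16 → 0(0), carry out 1
  col 3: 0(0) + 0(0) + 1 (carry in) = 1 → 1(1), carry out 0
Reading digits MSB→LSB: 102D
Strip leading zeros: 102D
= 0x102D


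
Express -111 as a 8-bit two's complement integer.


Original: 01101111
Step 1 - Invert all bits: 10010000
Step 2 - Add 1: 10010000 + 1
= 10010001 (represents -111)


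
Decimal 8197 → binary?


Divide by 2 repeatedly:
8197 ÷ 2 = 4098 remainder 1
4098 ÷ 2 = 2049 remainder 0
2049 ÷ 2 = 1024 remainder 1
1024 ÷ 2 = 512 remainder 0
512 ÷ 2 = 256 remainder 0
256 ÷ 2 = 128 remainder 0
128 ÷ 2 = 64 remainder 0
64 ÷ 2 = 32 remainder 0
32 ÷ 2 = 16 remainder 0
16 ÷ 2 = 8 remainder 0
8 ÷ 2 = 4 remainder 0
4 ÷ 2 = 2 remainder 0
2 ÷ 2 = 1 remainder 0
1 ÷ 2 = 0 remainder 1
Reading remainders bottom-up:
= 10000000000101


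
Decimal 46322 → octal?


Divide by 8 repeatedly:
46322 ÷ 8 = 5790 remainder 2
5790 ÷ 8 = 723 remainder 6
723 ÷ 8 = 90 remainder 3
90 ÷ 8 = 11 remainder 2
11 ÷ 8 = 1 remainder 3
1 ÷ 8 = 0 remainder 1
Reading remainders bottom-up:
= 0o132362


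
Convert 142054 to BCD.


Each digit → 4-bit binary:
  1 → 0001
  4 → 0100
  2 → 0010
  0 → 0000
  5 → 0101
  4 → 0100
= 0001 0100 0010 0000 0101 0100


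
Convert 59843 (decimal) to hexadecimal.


Divide by 16 repeatedly:
59843 ÷ 16 = 3740 remainder 3 (3)
3740 ÷ 16 = 233 remainder 12 (C)
233 ÷ 16 = 14 remainder 9 (9)
14 ÷ 16 = 0 remainder 14 (E)
Reading remainders bottom-up:
= 0xE9C3


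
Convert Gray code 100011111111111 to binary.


Gray code: 100011111111111
MSB stays the same: 1
Each subsequent bit = prev_binary XOR current_gray:
  B[1] = 1 XOR 0 = 1
  B[2] = 1 XOR 0 = 1
  B[3] = 1 XOR 0 = 1
  B[4] = 1 XOR 1 = 0
  B[5] = 0 XOR 1 = 1
  B[6] = 1 XOR 1 = 0
  B[7] = 0 XOR 1 = 1
  B[8] = 1 XOR 1 = 0
  B[9] = 0 XOR 1 = 1
  B[10] = 1 XOR 1 = 0
  B[11] = 0 XOR 1 = 1
  B[12] = 1 XOR 1 = 0
  B[13] = 0 XOR 1 = 1
  B[14] = 1 XOR 1 = 0
= 111101010101010 (31402 decimal)


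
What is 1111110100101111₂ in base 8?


Group into 3-bit groups: 001111110100101111
  001 = 1
  111 = 7
  110 = 6
  100 = 4
  101 = 5
  111 = 7
= 0o176457


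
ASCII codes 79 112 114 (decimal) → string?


Codes (decimal): 79 112 114
Per-code ASCII lookup:
  79  (range 65-90: uppercase, 79 - 65 = 14) → 'O'
  112  (range 97-122: lowercase, 112 - 97 = 15) → 'p'
  114  (range 97-122: lowercase, 114 - 97 = 17) → 'r'
= 'Opr'


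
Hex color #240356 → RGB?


Hex: #240356
R = 24₁₆ = 36
G = 03₁₆ = 3
B = 56₁₆ = 86
= RGB(36, 3, 86)


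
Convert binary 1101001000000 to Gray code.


Binary: 1101001000000
Gray code: G = B XOR (B >> 1)
B >> 1 = 0110100100000
1101001000000 XOR 0110100100000:
  1 XOR 0 = 1
  1 XOR 1 = 0
  0 XOR 1 = 1
  1 XOR 0 = 1
  0 XOR 1 = 1
  0 XOR 0 = 0
  1 XOR 0 = 1
  0 XOR 1 = 1
  0 XOR 0 = 0
  0 XOR 0 = 0
  0 XOR 0 = 0
  0 XOR 0 = 0
  0 XOR 0 = 0
= 1011101100000


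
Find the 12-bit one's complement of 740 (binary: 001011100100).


Original: 001011100100
Invert all bits:
  bit 0: 0 → 1
  bit 1: 0 → 1
  bit 2: 1 → 0
  bit 3: 0 → 1
  bit 4: 1 → 0
  bit 5: 1 → 0
  bit 6: 1 → 0
  bit 7: 0 → 1
  bit 8: 0 → 1
  bit 9: 1 → 0
  bit 10: 0 → 1
  bit 11: 0 → 1
= 110100011011


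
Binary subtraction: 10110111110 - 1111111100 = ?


Align and subtract column by column (LSB to MSB, borrowing when needed):
  10110111110
- 01111111100
  -----------
  col 0: (0 - 0 borrow-in) - 0 → 0 - 0 = 0, borrow out 0
  col 1: (1 - 0 borrow-in) - 0 → 1 - 0 = 1, borrow out 0
  col 2: (1 - 0 borrow-in) - 1 → 1 - 1 = 0, borrow out 0
  col 3: (1 - 0 borrow-in) - 1 → 1 - 1 = 0, borrow out 0
  col 4: (1 - 0 borrow-in) - 1 → 1 - 1 = 0, borrow out 0
  col 5: (1 - 0 borrow-in) - 1 → 1 - 1 = 0, borrow out 0
  col 6: (0 - 0 borrow-in) - 1 → borrow from next column: (0+2) - 1 = 1, borrow out 1
  col 7: (1 - 1 borrow-in) - 1 → borrow from next column: (0+2) - 1 = 1, borrow out 1
  col 8: (1 - 1 borrow-in) - 1 → borrow from next column: (0+2) - 1 = 1, borrow out 1
  col 9: (0 - 1 borrow-in) - 1 → borrow from next column: (-1+2) - 1 = 0, borrow out 1
  col 10: (1 - 1 borrow-in) - 0 → 0 - 0 = 0, borrow out 0
Reading bits MSB→LSB: 00111000010
Strip leading zeros: 111000010
= 111000010


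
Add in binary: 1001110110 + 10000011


Align and add column by column (LSB to MSB, carry propagating):
  01001110110
+ 00010000011
  -----------
  col 0: 0 + 1 + 0 (carry in) = 1 → bit 1, carry out 0
  col 1: 1 + 1 + 0 (carry in) = 2 → bit 0, carry out 1
  col 2: 1 + 0 + 1 (carry in) = 2 → bit 0, carry out 1
  col 3: 0 + 0 + 1 (carry in) = 1 → bit 1, carry out 0
  col 4: 1 + 0 + 0 (carry in) = 1 → bit 1, carry out 0
  col 5: 1 + 0 + 0 (carry in) = 1 → bit 1, carry out 0
  col 6: 1 + 0 + 0 (carry in) = 1 → bit 1, carry out 0
  col 7: 0 + 1 + 0 (carry in) = 1 → bit 1, carry out 0
  col 8: 0 + 0 + 0 (carry in) = 0 → bit 0, carry out 0
  col 9: 1 + 0 + 0 (carry in) = 1 → bit 1, carry out 0
  col 10: 0 + 0 + 0 (carry in) = 0 → bit 0, carry out 0
Reading bits MSB→LSB: 01011111001
Strip leading zeros: 1011111001
= 1011111001


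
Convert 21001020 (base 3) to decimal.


Positional values (base 3):
  0 × 3^0 = 0 × 1 = 0
  2 × 3^1 = 2 × 3 = 6
  0 × 3^2 = 0 × 9 = 0
  1 × 3^3 = 1 × 27 = 27
  0 × 3^4 = 0 × 81 = 0
  0 × 3^5 = 0 × 243 = 0
  1 × 3^6 = 1 × 729 = 729
  2 × 3^7 = 2 × 2187 = 4374
Sum = 0 + 6 + 0 + 27 + 0 + 0 + 729 + 4374
= 5136


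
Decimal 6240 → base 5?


Divide by 5 repeatedly:
6240 ÷ 5 = 1248 remainder 0
1248 ÷ 5 = 249 remainder 3
249 ÷ 5 = 49 remainder 4
49 ÷ 5 = 9 remainder 4
9 ÷ 5 = 1 remainder 4
1 ÷ 5 = 0 remainder 1
Reading remainders bottom-up:
= 144430


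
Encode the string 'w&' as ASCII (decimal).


String: 'w&'  (2 characters)
Per-character ASCII lookup:
  'w': lowercase starts at 97: 'w' = 97 + 22 = 119
  '&': special character: '&' = 38
= 119 38


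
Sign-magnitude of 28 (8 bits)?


Sign bit: 0 (positive)
Magnitude: 28 = 0011100
= 00011100


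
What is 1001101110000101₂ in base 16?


Group into 4-bit nibbles: 1001101110000101
  1001 = 9
  1011 = B
  1000 = 8
  0101 = 5
= 0x9B85


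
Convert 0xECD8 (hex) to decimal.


Positional values:
Position 0: 8 × 16^0 = 8 × 1 = 8
Position 1: D × 16^1 = 13 × 16 = 208
Position 2: C × 16^2 = 12 × 256 = 3072
Position 3: E × 16^3 = 14 × 4096 = 57344
Sum = 8 + 208 + 3072 + 57344
= 60632


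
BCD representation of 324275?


Each digit → 4-bit binary:
  3 → 0011
  2 → 0010
  4 → 0100
  2 → 0010
  7 → 0111
  5 → 0101
= 0011 0010 0100 0010 0111 0101


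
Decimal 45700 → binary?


Divide by 2 repeatedly:
45700 ÷ 2 = 22850 remainder 0
22850 ÷ 2 = 11425 remainder 0
11425 ÷ 2 = 5712 remainder 1
5712 ÷ 2 = 2856 remainder 0
2856 ÷ 2 = 1428 remainder 0
1428 ÷ 2 = 714 remainder 0
714 ÷ 2 = 357 remainder 0
357 ÷ 2 = 178 remainder 1
178 ÷ 2 = 89 remainder 0
89 ÷ 2 = 44 remainder 1
44 ÷ 2 = 22 remainder 0
22 ÷ 2 = 11 remainder 0
11 ÷ 2 = 5 remainder 1
5 ÷ 2 = 2 remainder 1
2 ÷ 2 = 1 remainder 0
1 ÷ 2 = 0 remainder 1
Reading remainders bottom-up:
= 1011001010000100


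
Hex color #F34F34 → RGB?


Hex: #F34F34
R = F3₁₆ = 243
G = 4F₁₆ = 79
B = 34₁₆ = 52
= RGB(243, 79, 52)


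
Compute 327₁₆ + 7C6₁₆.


Align and add column by column (LSB to MSB, each column mod 16 with carry):
  0327
+ 07C6
  ----
  col 0: 7(7) + 6(6) + 0 (carry in) = 13 → D(13), carry out 0
  col 1: 2(2) + C(12) + 0 (carry in) = 14 → E(14), carry out 0
  col 2: 3(3) + 7(7) + 0 (carry in) = 10 → A(10), carry out 0
  col 3: 0(0) + 0(0) + 0 (carry in) = 0 → 0(0), carry out 0
Reading digits MSB→LSB: 0AED
Strip leading zeros: AED
= 0xAED


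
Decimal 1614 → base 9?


Divide by 9 repeatedly:
1614 ÷ 9 = 179 remainder 3
179 ÷ 9 = 19 remainder 8
19 ÷ 9 = 2 remainder 1
2 ÷ 9 = 0 remainder 2
Reading remainders bottom-up:
= 2183


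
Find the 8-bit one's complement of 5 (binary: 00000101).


Original: 00000101
Invert all bits:
  bit 0: 0 → 1
  bit 1: 0 → 1
  bit 2: 0 → 1
  bit 3: 0 → 1
  bit 4: 0 → 1
  bit 5: 1 → 0
  bit 6: 0 → 1
  bit 7: 1 → 0
= 11111010


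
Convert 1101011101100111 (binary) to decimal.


Positional values:
Bit 0: 1 × 2^0 = 1
Bit 1: 1 × 2^1 = 2
Bit 2: 1 × 2^2 = 4
Bit 5: 1 × 2^5 = 32
Bit 6: 1 × 2^6 = 64
Bit 8: 1 × 2^8 = 256
Bit 9: 1 × 2^9 = 512
Bit 10: 1 × 2^10 = 1024
Bit 12: 1 × 2^12 = 4096
Bit 14: 1 × 2^14 = 16384
Bit 15: 1 × 2^15 = 32768
Sum = 1 + 2 + 4 + 32 + 64 + 256 + 512 + 1024 + 4096 + 16384 + 32768
= 55143


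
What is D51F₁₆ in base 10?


Positional values:
Position 0: F × 16^0 = 15 × 1 = 15
Position 1: 1 × 16^1 = 1 × 16 = 16
Position 2: 5 × 16^2 = 5 × 256 = 1280
Position 3: D × 16^3 = 13 × 4096 = 53248
Sum = 15 + 16 + 1280 + 53248
= 54559


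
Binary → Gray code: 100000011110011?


Binary: 100000011110011
Gray code: G = B XOR (B >> 1)
B >> 1 = 010000001111001
100000011110011 XOR 010000001111001:
  1 XOR 0 = 1
  0 XOR 1 = 1
  0 XOR 0 = 0
  0 XOR 0 = 0
  0 XOR 0 = 0
  0 XOR 0 = 0
  0 XOR 0 = 0
  1 XOR 0 = 1
  1 XOR 1 = 0
  1 XOR 1 = 0
  1 XOR 1 = 0
  0 XOR 1 = 1
  0 XOR 0 = 0
  1 XOR 0 = 1
  1 XOR 1 = 0
= 110000010001010


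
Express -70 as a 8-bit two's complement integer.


Original: 01000110
Step 1 - Invert all bits: 10111001
Step 2 - Add 1: 10111001 + 1
= 10111010 (represents -70)


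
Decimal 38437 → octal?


Divide by 8 repeatedly:
38437 ÷ 8 = 4804 remainder 5
4804 ÷ 8 = 600 remainder 4
600 ÷ 8 = 75 remainder 0
75 ÷ 8 = 9 remainder 3
9 ÷ 8 = 1 remainder 1
1 ÷ 8 = 0 remainder 1
Reading remainders bottom-up:
= 0o113045


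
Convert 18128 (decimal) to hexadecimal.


Divide by 16 repeatedly:
18128 ÷ 16 = 1133 remainder 0 (0)
1133 ÷ 16 = 70 remainder 13 (D)
70 ÷ 16 = 4 remainder 6 (6)
4 ÷ 16 = 0 remainder 4 (4)
Reading remainders bottom-up:
= 0x46D0


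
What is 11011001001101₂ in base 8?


Group into 3-bit groups: 011011001001101
  011 = 3
  011 = 3
  001 = 1
  001 = 1
  101 = 5
= 0o33115


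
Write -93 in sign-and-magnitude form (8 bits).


Sign bit: 1 (negative)
Magnitude: 93 = 1011101
= 11011101


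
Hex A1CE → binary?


Each hex digit → 4 binary bits:
  A = 1010
  1 = 0001
  C = 1100
  E = 1110
Concatenate: 1010 0001 1100 1110
= 1010000111001110


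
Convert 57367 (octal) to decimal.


Positional values:
Position 0: 7 × 8^0 = 7
Position 1: 6 × 8^1 = 48
Position 2: 3 × 8^2 = 192
Position 3: 7 × 8^3 = 3584
Position 4: 5 × 8^4 = 20480
Sum = 7 + 48 + 192 + 3584 + 20480
= 24311


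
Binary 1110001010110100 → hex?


Group into 4-bit nibbles: 1110001010110100
  1110 = E
  0010 = 2
  1011 = B
  0100 = 4
= 0xE2B4


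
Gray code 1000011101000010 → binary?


Gray code: 1000011101000010
MSB stays the same: 1
Each subsequent bit = prev_binary XOR current_gray:
  B[1] = 1 XOR 0 = 1
  B[2] = 1 XOR 0 = 1
  B[3] = 1 XOR 0 = 1
  B[4] = 1 XOR 0 = 1
  B[5] = 1 XOR 1 = 0
  B[6] = 0 XOR 1 = 1
  B[7] = 1 XOR 1 = 0
  B[8] = 0 XOR 0 = 0
  B[9] = 0 XOR 1 = 1
  B[10] = 1 XOR 0 = 1
  B[11] = 1 XOR 0 = 1
  B[12] = 1 XOR 0 = 1
  B[13] = 1 XOR 0 = 1
  B[14] = 1 XOR 1 = 0
  B[15] = 0 XOR 0 = 0
= 1111101001111100 (64124 decimal)


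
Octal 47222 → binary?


Each octal digit → 3 binary bits:
  4 = 100
  7 = 111
  2 = 010
  2 = 010
  2 = 010
Concatenate: 100 111 010 010 010
= 100111010010010


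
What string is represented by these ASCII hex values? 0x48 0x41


Codes (hex): 0x48 0x41
Per-code ASCII lookup:
  0x48 = 72  (range 65-90: uppercase, 72 - 65 = 7) → 'H'
  0x41 = 65  (range 65-90: uppercase, 65 - 65 = 0) → 'A'
= 'HA'


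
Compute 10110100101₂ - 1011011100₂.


Align and subtract column by column (LSB to MSB, borrowing when needed):
  10110100101
- 01011011100
  -----------
  col 0: (1 - 0 borrow-in) - 0 → 1 - 0 = 1, borrow out 0
  col 1: (0 - 0 borrow-in) - 0 → 0 - 0 = 0, borrow out 0
  col 2: (1 - 0 borrow-in) - 1 → 1 - 1 = 0, borrow out 0
  col 3: (0 - 0 borrow-in) - 1 → borrow from next column: (0+2) - 1 = 1, borrow out 1
  col 4: (0 - 1 borrow-in) - 1 → borrow from next column: (-1+2) - 1 = 0, borrow out 1
  col 5: (1 - 1 borrow-in) - 0 → 0 - 0 = 0, borrow out 0
  col 6: (0 - 0 borrow-in) - 1 → borrow from next column: (0+2) - 1 = 1, borrow out 1
  col 7: (1 - 1 borrow-in) - 1 → borrow from next column: (0+2) - 1 = 1, borrow out 1
  col 8: (1 - 1 borrow-in) - 0 → 0 - 0 = 0, borrow out 0
  col 9: (0 - 0 borrow-in) - 1 → borrow from next column: (0+2) - 1 = 1, borrow out 1
  col 10: (1 - 1 borrow-in) - 0 → 0 - 0 = 0, borrow out 0
Reading bits MSB→LSB: 01011001001
Strip leading zeros: 1011001001
= 1011001001


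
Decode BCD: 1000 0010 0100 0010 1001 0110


Each 4-bit group → digit:
  1000 → 8
  0010 → 2
  0100 → 4
  0010 → 2
  1001 → 9
  0110 → 6
= 824296


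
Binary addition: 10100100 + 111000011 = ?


Align and add column by column (LSB to MSB, carry propagating):
  0010100100
+ 0111000011
  ----------
  col 0: 0 + 1 + 0 (carry in) = 1 → bit 1, carry out 0
  col 1: 0 + 1 + 0 (carry in) = 1 → bit 1, carry out 0
  col 2: 1 + 0 + 0 (carry in) = 1 → bit 1, carry out 0
  col 3: 0 + 0 + 0 (carry in) = 0 → bit 0, carry out 0
  col 4: 0 + 0 + 0 (carry in) = 0 → bit 0, carry out 0
  col 5: 1 + 0 + 0 (carry in) = 1 → bit 1, carry out 0
  col 6: 0 + 1 + 0 (carry in) = 1 → bit 1, carry out 0
  col 7: 1 + 1 + 0 (carry in) = 2 → bit 0, carry out 1
  col 8: 0 + 1 + 1 (carry in) = 2 → bit 0, carry out 1
  col 9: 0 + 0 + 1 (carry in) = 1 → bit 1, carry out 0
Reading bits MSB→LSB: 1001100111
Strip leading zeros: 1001100111
= 1001100111


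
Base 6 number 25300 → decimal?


Positional values (base 6):
  0 × 6^0 = 0 × 1 = 0
  0 × 6^1 = 0 × 6 = 0
  3 × 6^2 = 3 × 36 = 108
  5 × 6^3 = 5 × 216 = 1080
  2 × 6^4 = 2 × 1296 = 2592
Sum = 0 + 0 + 108 + 1080 + 2592
= 3780


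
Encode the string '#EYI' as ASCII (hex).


String: '#EYI'  (4 characters)
Per-character ASCII lookup:
  '#': special character: '#' = 35 → 0x23
  'E': uppercase starts at 65: 'E' = 65 + 4 = 69 → 0x45
  'Y': uppercase starts at 65: 'Y' = 65 + 24 = 89 → 0x59
  'I': uppercase starts at 65: 'I' = 65 + 8 = 73 → 0x49
= 0x23 0x45 0x59 0x49
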